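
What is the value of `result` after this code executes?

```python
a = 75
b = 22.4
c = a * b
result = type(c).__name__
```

a is int; b is float; c is float; result = 'float'

'float'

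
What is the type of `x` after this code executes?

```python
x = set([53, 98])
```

set() constructor returns set

set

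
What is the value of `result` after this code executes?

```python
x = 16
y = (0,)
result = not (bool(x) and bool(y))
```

x = 16; y = (0,); result = False

False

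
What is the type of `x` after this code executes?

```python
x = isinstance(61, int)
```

isinstance() returns bool

bool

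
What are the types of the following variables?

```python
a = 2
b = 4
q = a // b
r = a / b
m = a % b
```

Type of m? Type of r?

% of ints returns int; / returns float

int, float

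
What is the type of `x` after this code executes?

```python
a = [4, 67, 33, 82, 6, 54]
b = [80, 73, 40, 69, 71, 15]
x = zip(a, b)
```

zip() returns a zip object

zip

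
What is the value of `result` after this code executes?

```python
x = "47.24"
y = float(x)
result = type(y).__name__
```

x is str; y is float; result = 'float'

'float'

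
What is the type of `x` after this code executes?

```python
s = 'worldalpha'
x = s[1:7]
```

Slicing a str returns str

str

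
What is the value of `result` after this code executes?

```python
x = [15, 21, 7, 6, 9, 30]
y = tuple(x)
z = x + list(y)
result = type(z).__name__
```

x is list; y is tuple; z is list; result = 'list'

'list'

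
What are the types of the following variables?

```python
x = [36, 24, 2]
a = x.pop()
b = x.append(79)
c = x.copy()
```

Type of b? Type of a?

append() returns None; pop() returns element

NoneType, int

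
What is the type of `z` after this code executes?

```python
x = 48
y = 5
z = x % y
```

int % int = int

int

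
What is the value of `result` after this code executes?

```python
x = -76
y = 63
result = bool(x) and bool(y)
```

x = -76; y = 63; result = True

True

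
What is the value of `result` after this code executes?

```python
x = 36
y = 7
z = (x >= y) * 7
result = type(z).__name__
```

x is int; y is int; z is int; result = 'int'

'int'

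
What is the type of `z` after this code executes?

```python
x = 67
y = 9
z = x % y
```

int % int = int

int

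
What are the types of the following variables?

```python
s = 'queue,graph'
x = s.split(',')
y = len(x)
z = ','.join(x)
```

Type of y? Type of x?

len() returns int; str.split() returns list

int, list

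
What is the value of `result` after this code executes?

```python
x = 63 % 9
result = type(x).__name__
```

x is int; result = 'int'

'int'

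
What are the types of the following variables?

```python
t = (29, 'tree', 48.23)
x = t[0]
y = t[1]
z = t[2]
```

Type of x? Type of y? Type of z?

tuple[0] is int; tuple[1] is str; tuple[2] is float

int, str, float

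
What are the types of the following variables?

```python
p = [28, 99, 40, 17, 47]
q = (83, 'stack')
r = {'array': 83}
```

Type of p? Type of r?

p is assigned a list literal (square brackets); r is assigned a dict literal ({key: value})

list, dict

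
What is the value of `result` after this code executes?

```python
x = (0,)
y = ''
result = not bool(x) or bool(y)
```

x = (0,); y = ''; result = False

False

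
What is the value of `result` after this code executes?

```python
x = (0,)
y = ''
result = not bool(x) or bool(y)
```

x = (0,); y = ''; result = False

False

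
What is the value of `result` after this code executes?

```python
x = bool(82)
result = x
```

x = True; result = True

True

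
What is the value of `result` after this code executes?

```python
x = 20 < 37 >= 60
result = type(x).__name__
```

x is bool; result = 'bool'

'bool'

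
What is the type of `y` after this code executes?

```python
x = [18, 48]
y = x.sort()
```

list.sort() returns None (mutates in place)

NoneType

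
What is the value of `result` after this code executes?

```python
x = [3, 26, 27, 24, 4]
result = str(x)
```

x = [3, 26, 27, 24, 4]; result = '[3, 26, 27, 24, 4]'

'[3, 26, 27, 24, 4]'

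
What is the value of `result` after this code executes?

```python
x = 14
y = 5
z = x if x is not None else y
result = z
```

x = 14; y = 5; z = 14; result = 14

14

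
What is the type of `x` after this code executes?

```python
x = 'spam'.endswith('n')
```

str.endswith() returns bool

bool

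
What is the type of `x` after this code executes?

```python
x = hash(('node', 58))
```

hash() returns int

int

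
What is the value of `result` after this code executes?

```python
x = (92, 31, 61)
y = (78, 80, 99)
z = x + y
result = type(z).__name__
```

x is tuple; y is tuple; z is tuple; result = 'tuple'

'tuple'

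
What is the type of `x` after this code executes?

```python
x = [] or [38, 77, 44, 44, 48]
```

'or' returns first truthy value (list)

list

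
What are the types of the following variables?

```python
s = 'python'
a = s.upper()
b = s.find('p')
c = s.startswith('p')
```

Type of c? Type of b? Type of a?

startswith() returns bool; find() returns int; upper() returns str

bool, int, str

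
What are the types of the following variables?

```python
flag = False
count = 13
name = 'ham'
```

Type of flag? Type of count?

flag is assigned the constant False, which has type bool; count is assigned a bare integer (no decimal point), so it is an int

bool, int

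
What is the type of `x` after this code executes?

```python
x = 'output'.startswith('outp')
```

str.startswith() returns bool

bool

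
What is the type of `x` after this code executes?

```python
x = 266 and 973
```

'and' with truthy values returns last operand (int)

int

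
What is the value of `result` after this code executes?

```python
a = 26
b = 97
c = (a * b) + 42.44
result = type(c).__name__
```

a is int; b is int; c is float; result = 'float'

'float'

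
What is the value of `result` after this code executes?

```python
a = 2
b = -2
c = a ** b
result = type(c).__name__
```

a is int; b is int; c is float; result = 'float'

'float'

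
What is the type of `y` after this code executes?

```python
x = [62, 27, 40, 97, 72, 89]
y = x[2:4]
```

Slicing a list returns a list

list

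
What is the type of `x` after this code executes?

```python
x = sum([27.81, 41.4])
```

sum() of floats returns float

float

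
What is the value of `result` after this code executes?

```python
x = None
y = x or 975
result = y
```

x = None; y = 975; result = 975

975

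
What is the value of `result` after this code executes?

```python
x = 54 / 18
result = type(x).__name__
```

x is float; result = 'float'

'float'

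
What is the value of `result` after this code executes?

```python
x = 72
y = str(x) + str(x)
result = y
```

x = 72; y = '7272'; result = '7272'

'7272'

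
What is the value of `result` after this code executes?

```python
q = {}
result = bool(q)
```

q = {}; result = False

False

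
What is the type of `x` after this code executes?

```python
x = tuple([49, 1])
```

tuple() constructor returns tuple

tuple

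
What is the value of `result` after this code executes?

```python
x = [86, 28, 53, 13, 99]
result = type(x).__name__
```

x is list; result = 'list'

'list'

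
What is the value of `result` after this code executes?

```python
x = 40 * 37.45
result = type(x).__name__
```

x is float; result = 'float'

'float'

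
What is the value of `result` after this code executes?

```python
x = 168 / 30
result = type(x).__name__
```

x is float; result = 'float'

'float'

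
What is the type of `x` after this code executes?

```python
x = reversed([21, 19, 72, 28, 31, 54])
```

reversed() on a list returns list_reverseiterator

list_reverseiterator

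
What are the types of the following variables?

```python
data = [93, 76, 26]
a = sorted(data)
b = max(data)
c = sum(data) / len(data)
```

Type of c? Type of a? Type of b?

int / int = float; sorted() returns list; max of ints returns int

float, list, int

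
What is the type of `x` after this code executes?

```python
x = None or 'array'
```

'or' with None returns the other truthy value (str)

str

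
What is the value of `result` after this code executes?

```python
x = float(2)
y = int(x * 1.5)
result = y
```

x = 2.0; y = 3; result = 3

3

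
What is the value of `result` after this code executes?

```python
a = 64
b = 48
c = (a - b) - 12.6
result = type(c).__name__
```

a is int; b is int; c is float; result = 'float'

'float'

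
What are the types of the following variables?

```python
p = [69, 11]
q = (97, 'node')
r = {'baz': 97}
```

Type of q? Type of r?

q is assigned a tuple (parenthesized, comma-separated values); r is assigned a dict literal ({key: value})

tuple, dict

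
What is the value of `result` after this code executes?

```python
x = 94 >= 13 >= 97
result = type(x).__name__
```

x is bool; result = 'bool'

'bool'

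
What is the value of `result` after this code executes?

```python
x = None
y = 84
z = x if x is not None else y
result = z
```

x = None; y = 84; z = 84; result = 84

84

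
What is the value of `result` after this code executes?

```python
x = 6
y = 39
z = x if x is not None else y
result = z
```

x = 6; y = 39; z = 6; result = 6

6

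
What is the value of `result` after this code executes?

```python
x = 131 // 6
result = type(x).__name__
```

x is int; result = 'int'

'int'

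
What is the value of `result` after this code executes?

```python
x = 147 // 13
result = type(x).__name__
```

x is int; result = 'int'

'int'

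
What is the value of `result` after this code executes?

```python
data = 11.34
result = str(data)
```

data = 11.34; result = '11.34'

'11.34'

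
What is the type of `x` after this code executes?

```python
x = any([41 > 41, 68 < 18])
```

any() returns bool

bool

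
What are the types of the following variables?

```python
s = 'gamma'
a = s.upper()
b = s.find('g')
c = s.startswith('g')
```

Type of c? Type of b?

startswith() returns bool; find() returns int

bool, int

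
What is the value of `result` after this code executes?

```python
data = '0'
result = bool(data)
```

data = '0'; result = True

True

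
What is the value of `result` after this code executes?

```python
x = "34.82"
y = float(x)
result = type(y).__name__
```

x is str; y is float; result = 'float'

'float'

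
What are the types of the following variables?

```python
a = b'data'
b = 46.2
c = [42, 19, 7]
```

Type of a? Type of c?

a is assigned a bytes literal (b'...' prefix); c is assigned a list literal (square brackets)

bytes, list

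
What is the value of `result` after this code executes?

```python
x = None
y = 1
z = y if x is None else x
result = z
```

x = None; y = 1; z = 1; result = 1

1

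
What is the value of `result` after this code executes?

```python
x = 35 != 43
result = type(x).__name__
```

x is bool; result = 'bool'

'bool'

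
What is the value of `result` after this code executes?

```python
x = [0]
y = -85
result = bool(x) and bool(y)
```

x = [0]; y = -85; result = True

True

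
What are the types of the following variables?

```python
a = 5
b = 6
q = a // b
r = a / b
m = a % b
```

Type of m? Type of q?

% of ints returns int; // returns int

int, int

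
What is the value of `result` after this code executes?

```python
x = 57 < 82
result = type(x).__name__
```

x is bool; result = 'bool'

'bool'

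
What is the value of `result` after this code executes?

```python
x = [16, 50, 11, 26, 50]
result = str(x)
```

x = [16, 50, 11, 26, 50]; result = '[16, 50, 11, 26, 50]'

'[16, 50, 11, 26, 50]'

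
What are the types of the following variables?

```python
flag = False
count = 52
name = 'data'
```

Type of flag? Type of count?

flag is assigned the constant False, which has type bool; count is assigned a bare integer (no decimal point), so it is an int

bool, int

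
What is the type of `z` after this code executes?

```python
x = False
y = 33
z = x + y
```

bool + int = int (bool is subclass of int)

int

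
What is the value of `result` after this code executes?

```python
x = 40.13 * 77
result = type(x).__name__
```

x is float; result = 'float'

'float'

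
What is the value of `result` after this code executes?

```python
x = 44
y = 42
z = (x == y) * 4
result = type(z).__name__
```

x is int; y is int; z is int; result = 'int'

'int'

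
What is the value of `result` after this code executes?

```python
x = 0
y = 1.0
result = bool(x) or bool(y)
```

x = 0; y = 1.0; result = True

True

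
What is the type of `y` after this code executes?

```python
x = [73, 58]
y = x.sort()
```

list.sort() returns None (mutates in place)

NoneType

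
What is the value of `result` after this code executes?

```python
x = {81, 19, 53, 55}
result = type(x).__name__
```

x is set; result = 'set'

'set'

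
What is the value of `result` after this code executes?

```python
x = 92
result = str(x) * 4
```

x = 92; result = '92929292'

'92929292'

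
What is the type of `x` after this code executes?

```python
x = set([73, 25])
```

set() constructor returns set

set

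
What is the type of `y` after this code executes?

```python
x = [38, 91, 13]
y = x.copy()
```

list.copy() returns list

list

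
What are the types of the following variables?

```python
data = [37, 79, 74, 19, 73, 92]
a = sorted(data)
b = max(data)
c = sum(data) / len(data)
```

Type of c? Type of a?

int / int = float; sorted() returns list

float, list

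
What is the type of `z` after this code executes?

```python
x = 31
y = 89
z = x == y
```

Equality comparison returns bool

bool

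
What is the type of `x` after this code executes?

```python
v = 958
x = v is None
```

'is' comparison returns bool

bool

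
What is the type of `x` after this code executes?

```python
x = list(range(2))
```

list(range()) returns list

list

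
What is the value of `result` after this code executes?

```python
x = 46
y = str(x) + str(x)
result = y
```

x = 46; y = '4646'; result = '4646'

'4646'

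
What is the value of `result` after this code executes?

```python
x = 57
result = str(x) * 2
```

x = 57; result = '5757'

'5757'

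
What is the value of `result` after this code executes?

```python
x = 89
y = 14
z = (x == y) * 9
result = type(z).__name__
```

x is int; y is int; z is int; result = 'int'

'int'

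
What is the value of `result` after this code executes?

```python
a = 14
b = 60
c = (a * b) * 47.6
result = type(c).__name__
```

a is int; b is int; c is float; result = 'float'

'float'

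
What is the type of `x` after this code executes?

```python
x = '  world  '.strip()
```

str.strip() returns str

str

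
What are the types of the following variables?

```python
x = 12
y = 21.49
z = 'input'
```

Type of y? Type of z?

y is assigned a number with a decimal point, so it is a float; z is assigned a quoted string literal, so it is a str

float, str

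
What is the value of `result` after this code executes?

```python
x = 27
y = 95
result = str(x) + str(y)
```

x = 27; y = 95; result = '2795'

'2795'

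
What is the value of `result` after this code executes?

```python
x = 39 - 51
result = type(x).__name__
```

x is int; result = 'int'

'int'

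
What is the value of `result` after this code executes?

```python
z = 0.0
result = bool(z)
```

z = 0.0; result = False

False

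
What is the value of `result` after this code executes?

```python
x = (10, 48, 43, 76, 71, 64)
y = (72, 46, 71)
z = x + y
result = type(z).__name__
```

x is tuple; y is tuple; z is tuple; result = 'tuple'

'tuple'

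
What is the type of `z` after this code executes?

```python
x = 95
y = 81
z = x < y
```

Comparison returns bool

bool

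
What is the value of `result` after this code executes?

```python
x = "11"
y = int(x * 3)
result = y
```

x = '11'; y = 111111; result = 111111

111111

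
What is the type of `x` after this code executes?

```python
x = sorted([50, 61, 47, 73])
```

sorted() always returns list

list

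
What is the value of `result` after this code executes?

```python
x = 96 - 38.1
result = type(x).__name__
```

x is float; result = 'float'

'float'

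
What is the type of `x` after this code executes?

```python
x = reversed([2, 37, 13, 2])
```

reversed() on a list returns list_reverseiterator

list_reverseiterator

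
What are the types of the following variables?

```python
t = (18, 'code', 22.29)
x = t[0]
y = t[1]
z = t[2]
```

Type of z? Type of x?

tuple[2] is float; tuple[0] is int

float, int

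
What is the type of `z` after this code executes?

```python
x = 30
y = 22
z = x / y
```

int / int = float

float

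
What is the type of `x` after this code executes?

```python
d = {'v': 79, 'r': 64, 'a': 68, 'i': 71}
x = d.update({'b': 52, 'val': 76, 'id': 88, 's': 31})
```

dict.update() returns None

NoneType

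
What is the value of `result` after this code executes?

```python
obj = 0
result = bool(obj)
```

obj = 0; result = False

False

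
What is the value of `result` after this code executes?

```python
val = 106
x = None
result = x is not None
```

val = 106; x = None; result = False

False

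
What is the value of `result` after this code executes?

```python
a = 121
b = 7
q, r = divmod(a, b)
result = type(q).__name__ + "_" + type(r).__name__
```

a is int; b is int; q is int; r is int; result = 'int_int'

'int_int'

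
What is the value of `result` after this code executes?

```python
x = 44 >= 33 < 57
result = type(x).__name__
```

x is bool; result = 'bool'

'bool'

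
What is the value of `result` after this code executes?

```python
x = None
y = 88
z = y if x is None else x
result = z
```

x = None; y = 88; z = 88; result = 88

88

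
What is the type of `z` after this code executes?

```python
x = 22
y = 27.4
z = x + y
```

int + float = float

float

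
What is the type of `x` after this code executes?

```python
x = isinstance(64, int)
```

isinstance() returns bool

bool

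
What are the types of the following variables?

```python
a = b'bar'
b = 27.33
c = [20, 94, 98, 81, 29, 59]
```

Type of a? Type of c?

a is assigned a bytes literal (b'...' prefix); c is assigned a list literal (square brackets)

bytes, list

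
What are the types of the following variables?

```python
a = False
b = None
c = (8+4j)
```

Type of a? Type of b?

a is assigned the constant False, which has type bool; b is assigned None, whose type is NoneType

bool, NoneType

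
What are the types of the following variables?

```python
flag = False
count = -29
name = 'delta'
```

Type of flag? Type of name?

flag is assigned the constant False, which has type bool; name is assigned a quoted string literal, so it is a str

bool, str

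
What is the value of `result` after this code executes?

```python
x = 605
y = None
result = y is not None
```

x = 605; y = None; result = False

False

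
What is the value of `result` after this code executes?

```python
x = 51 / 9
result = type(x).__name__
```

x is float; result = 'float'

'float'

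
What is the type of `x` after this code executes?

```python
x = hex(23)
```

hex() returns str representation

str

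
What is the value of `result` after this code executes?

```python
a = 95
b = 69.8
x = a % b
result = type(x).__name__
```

a is int; b is float; x is float; result = 'float'

'float'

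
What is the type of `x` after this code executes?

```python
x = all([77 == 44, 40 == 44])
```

all() returns bool

bool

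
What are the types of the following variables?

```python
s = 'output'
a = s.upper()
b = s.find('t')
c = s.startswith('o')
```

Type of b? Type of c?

find() returns int; startswith() returns bool

int, bool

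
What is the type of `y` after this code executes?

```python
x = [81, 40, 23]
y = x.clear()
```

list.clear() returns None

NoneType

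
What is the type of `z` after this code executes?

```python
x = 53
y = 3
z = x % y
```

int % int = int

int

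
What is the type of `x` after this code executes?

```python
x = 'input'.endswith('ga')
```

str.endswith() returns bool

bool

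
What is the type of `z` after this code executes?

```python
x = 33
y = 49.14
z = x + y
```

int + float = float

float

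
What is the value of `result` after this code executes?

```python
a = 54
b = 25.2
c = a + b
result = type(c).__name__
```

a is int; b is float; c is float; result = 'float'

'float'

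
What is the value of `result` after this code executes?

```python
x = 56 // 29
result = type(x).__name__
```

x is int; result = 'int'

'int'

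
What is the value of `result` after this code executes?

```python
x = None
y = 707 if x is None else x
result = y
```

x = None; y = 707; result = 707

707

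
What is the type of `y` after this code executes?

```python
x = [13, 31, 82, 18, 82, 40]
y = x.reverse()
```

list.reverse() returns None

NoneType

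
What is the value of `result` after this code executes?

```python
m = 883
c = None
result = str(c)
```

m = 883; c = None; result = 'None'

'None'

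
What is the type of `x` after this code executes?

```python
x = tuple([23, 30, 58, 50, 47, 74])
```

tuple() constructor returns tuple

tuple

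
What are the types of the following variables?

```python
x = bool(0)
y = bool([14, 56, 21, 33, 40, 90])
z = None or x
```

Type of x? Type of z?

bool() returns bool; None or bool returns the bool

bool, bool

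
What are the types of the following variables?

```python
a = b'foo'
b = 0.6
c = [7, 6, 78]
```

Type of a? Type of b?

a is assigned a bytes literal (b'...' prefix); b is assigned a number with a decimal point, so it is a float

bytes, float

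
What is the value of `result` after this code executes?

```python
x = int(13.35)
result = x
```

x = 13; result = 13

13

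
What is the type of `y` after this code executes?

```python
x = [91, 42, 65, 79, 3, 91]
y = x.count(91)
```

list.count() returns int

int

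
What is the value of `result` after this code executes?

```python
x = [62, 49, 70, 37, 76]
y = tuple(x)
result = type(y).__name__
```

x is list; y is tuple; result = 'tuple'

'tuple'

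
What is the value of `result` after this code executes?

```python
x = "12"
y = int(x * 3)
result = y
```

x = '12'; y = 121212; result = 121212

121212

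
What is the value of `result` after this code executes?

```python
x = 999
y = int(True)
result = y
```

x = 999; y = 1; result = 1

1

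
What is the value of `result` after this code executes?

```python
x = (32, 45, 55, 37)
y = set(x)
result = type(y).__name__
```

x is tuple; y is set; result = 'set'

'set'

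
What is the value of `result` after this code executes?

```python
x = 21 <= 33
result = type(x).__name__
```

x is bool; result = 'bool'

'bool'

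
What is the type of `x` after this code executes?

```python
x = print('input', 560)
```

print() returns None

NoneType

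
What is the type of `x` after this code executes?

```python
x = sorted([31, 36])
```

sorted() always returns list

list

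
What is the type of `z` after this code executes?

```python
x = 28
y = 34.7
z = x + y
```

int + float = float

float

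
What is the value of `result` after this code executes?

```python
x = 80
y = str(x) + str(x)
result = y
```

x = 80; y = '8080'; result = '8080'

'8080'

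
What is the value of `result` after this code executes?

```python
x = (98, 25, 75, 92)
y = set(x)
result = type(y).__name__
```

x is tuple; y is set; result = 'set'

'set'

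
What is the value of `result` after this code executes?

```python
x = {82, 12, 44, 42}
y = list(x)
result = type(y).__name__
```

x is set; y is list; result = 'list'

'list'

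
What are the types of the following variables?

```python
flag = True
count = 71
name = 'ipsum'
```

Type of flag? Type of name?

flag is assigned the constant True, which has type bool; name is assigned a quoted string literal, so it is a str

bool, str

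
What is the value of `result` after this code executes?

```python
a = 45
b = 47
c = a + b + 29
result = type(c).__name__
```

a is int; b is int; c is int; result = 'int'

'int'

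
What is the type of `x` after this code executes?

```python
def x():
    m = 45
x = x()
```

Function without return returns None

NoneType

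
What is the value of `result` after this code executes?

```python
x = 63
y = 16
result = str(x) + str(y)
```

x = 63; y = 16; result = '6316'

'6316'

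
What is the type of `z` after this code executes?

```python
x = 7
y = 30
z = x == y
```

Comparison returns bool

bool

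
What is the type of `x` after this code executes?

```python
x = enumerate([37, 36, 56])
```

enumerate() returns an enumerate object

enumerate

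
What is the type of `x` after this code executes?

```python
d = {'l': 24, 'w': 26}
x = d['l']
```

Accessing dict[str, int] with str key returns int

int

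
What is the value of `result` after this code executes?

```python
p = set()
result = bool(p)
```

p = set(); result = False

False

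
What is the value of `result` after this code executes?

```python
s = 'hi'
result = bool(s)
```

s = 'hi'; result = True

True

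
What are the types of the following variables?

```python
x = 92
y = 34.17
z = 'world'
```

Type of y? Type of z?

y is assigned a number with a decimal point, so it is a float; z is assigned a quoted string literal, so it is a str

float, str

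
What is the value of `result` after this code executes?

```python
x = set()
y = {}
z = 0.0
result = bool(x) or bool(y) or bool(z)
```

x = set(); y = {}; z = 0.0; result = False

False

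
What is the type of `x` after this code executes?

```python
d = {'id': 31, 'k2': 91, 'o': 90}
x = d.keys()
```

.keys() returns dict_keys view

dict_keys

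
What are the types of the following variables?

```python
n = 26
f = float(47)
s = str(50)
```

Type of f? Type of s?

f is assigned the result of calling float(), which returns a float; s is assigned the result of calling str(), which returns a str

float, str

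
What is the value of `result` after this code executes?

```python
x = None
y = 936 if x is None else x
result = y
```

x = None; y = 936; result = 936

936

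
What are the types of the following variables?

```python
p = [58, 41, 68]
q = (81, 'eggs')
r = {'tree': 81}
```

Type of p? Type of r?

p is assigned a list literal (square brackets); r is assigned a dict literal ({key: value})

list, dict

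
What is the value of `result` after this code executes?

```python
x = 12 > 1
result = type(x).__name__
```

x is bool; result = 'bool'

'bool'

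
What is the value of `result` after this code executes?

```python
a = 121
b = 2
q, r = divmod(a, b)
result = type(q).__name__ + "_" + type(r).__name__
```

a is int; b is int; q is int; r is int; result = 'int_int'

'int_int'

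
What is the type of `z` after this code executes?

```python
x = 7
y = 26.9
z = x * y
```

int * float = float

float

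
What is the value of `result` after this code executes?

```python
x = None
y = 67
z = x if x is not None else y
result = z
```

x = None; y = 67; z = 67; result = 67

67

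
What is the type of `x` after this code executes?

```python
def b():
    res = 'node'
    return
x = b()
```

Bare return returns None

NoneType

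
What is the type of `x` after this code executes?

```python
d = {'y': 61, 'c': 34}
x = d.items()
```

dict.items() returns dict_items view

dict_items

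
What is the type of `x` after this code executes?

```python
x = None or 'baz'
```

'or' with None returns the other truthy value (str)

str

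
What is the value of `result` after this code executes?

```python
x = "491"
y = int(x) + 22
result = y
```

x = '491'; y = 513; result = 513

513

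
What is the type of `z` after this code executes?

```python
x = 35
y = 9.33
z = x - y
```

int - float = float

float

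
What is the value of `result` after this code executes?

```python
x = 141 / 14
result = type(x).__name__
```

x is float; result = 'float'

'float'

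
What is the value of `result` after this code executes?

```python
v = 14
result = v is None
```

v = 14; result = False

False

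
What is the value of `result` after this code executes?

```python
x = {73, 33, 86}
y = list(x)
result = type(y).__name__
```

x is set; y is list; result = 'list'

'list'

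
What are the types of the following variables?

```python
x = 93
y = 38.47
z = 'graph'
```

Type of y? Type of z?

y is assigned a number with a decimal point, so it is a float; z is assigned a quoted string literal, so it is a str

float, str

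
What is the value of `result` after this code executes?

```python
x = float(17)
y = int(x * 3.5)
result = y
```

x = 17.0; y = 59; result = 59

59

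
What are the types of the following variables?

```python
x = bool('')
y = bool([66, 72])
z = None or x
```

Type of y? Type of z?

bool() returns bool; None or bool returns the bool

bool, bool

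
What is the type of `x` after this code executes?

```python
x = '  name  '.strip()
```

str.strip() returns str

str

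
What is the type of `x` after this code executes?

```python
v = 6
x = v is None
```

'is' comparison returns bool

bool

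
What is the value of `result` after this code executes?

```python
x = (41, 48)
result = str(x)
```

x = (41, 48); result = '(41, 48)'

'(41, 48)'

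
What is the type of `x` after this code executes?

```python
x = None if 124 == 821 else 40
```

124 == 821 is False, so the else branch is taken

int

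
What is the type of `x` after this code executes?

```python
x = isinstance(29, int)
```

isinstance() returns bool

bool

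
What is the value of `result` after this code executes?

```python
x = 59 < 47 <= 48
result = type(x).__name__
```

x is bool; result = 'bool'

'bool'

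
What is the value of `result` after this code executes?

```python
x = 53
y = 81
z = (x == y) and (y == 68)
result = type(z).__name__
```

x is int; y is int; z is bool; result = 'bool'

'bool'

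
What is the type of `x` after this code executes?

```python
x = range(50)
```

range() returns a range object

range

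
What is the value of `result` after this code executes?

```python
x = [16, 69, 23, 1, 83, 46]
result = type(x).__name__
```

x is list; result = 'list'

'list'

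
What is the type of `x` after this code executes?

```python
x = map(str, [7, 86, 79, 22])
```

map() returns a map object

map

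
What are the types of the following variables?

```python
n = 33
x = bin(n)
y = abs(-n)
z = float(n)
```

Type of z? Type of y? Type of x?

float() returns float; abs() of int returns int; bin() returns str

float, int, str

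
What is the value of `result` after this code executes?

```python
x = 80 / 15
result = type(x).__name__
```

x is float; result = 'float'

'float'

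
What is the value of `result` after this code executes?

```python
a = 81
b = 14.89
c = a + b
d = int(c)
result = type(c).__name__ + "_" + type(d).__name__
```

a is int; b is float; c is float; d is int; result = 'float_int'

'float_int'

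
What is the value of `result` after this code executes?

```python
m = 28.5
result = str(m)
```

m = 28.5; result = '28.5'

'28.5'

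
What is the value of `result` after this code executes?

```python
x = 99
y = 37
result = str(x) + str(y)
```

x = 99; y = 37; result = '9937'

'9937'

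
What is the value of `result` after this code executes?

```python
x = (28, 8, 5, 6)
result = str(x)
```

x = (28, 8, 5, 6); result = '(28, 8, 5, 6)'

'(28, 8, 5, 6)'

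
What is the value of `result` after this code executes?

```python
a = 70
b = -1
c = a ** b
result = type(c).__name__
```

a is int; b is int; c is float; result = 'float'

'float'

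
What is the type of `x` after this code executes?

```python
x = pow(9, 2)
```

pow(int, int) returns int

int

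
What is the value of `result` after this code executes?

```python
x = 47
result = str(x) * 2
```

x = 47; result = '4747'

'4747'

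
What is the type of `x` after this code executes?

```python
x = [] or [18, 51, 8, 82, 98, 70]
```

'or' returns first truthy value (list)

list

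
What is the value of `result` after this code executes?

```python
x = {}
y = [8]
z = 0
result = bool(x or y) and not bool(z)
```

x = {}; y = [8]; z = 0; result = True

True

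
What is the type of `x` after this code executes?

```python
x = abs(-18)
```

abs() of int returns int

int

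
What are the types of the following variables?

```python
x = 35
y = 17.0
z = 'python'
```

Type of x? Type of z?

x is assigned a bare integer (no decimal point), so it is an int; z is assigned a quoted string literal, so it is a str

int, str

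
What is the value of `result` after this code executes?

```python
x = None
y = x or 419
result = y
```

x = None; y = 419; result = 419

419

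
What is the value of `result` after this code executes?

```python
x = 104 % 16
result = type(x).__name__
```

x is int; result = 'int'

'int'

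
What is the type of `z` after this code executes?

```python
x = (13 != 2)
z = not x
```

'not' returns bool

bool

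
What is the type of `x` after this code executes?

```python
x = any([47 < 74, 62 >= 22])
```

any() returns bool

bool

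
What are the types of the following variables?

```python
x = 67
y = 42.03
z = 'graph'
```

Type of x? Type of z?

x is assigned a bare integer (no decimal point), so it is an int; z is assigned a quoted string literal, so it is a str

int, str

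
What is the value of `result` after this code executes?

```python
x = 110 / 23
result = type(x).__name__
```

x is float; result = 'float'

'float'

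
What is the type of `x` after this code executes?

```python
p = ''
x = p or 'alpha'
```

'or' returns first truthy value (str)

str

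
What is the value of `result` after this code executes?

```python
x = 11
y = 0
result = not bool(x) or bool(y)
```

x = 11; y = 0; result = False

False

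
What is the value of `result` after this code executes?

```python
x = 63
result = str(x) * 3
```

x = 63; result = '636363'

'636363'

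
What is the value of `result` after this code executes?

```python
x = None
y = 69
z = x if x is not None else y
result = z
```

x = None; y = 69; z = 69; result = 69

69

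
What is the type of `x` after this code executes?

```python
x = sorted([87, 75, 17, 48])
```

sorted() always returns list

list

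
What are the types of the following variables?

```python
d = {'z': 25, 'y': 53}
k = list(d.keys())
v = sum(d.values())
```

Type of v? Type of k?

sum of ints is int; list() converts to list

int, list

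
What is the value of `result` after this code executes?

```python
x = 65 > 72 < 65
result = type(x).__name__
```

x is bool; result = 'bool'

'bool'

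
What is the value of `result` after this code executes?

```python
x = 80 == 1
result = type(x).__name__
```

x is bool; result = 'bool'

'bool'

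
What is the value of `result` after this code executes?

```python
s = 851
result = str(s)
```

s = 851; result = '851'

'851'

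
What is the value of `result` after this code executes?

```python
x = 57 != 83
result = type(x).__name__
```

x is bool; result = 'bool'

'bool'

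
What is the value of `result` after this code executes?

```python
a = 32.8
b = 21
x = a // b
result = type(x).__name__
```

a is float; b is int; x is float; result = 'float'

'float'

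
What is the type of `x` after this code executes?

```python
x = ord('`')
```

ord() returns int (code point)

int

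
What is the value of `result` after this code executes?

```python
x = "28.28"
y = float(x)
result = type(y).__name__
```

x is str; y is float; result = 'float'

'float'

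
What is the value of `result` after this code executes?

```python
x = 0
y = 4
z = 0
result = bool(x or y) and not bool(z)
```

x = 0; y = 4; z = 0; result = True

True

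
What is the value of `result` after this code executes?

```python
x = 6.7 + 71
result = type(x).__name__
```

x is float; result = 'float'

'float'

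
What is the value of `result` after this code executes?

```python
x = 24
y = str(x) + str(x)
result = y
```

x = 24; y = '2424'; result = '2424'

'2424'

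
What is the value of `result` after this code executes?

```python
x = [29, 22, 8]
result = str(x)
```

x = [29, 22, 8]; result = '[29, 22, 8]'

'[29, 22, 8]'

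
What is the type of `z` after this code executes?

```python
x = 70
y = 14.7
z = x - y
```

int - float = float

float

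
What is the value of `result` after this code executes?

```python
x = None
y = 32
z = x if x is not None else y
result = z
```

x = None; y = 32; z = 32; result = 32

32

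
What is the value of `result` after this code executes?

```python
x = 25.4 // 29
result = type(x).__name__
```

x is float; result = 'float'

'float'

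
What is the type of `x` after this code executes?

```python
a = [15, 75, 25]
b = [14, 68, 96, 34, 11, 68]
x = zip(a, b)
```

zip() returns a zip object

zip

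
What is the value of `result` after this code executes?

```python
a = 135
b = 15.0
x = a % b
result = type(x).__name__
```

a is int; b is float; x is float; result = 'float'

'float'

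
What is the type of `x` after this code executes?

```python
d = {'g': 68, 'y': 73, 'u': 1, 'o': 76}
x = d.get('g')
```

dict.get() returns value type when found

int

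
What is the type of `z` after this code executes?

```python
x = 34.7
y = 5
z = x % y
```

float % int = float

float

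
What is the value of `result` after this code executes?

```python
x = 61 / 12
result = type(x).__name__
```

x is float; result = 'float'

'float'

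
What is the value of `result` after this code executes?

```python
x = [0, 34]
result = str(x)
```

x = [0, 34]; result = '[0, 34]'

'[0, 34]'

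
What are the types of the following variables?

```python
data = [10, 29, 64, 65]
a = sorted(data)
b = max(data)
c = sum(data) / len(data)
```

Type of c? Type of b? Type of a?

int / int = float; max of ints returns int; sorted() returns list

float, int, list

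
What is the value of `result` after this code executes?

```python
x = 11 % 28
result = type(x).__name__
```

x is int; result = 'int'

'int'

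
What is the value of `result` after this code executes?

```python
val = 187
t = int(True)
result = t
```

val = 187; t = 1; result = 1

1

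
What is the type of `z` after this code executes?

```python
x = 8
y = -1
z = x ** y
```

int ** negative = float

float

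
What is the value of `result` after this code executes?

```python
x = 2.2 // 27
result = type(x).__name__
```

x is float; result = 'float'

'float'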